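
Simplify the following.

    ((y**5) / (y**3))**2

Inside the bracket: y**2
Raise to the power 2: y**4

y**4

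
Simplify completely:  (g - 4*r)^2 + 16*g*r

(g + 4*r)^2

Expand the square and combine the 16*g*r term.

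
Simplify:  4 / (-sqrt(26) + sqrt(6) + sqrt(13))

(28*sqrt(26) + 76*sqrt(13) + 132*sqrt(6) + 208*sqrt(3))/263

Group as (sqrt(6) + sqrt(13)) - sqrt(26); multiply by (sqrt(6) + sqrt(13)) + sqrt(26), then rationalise the remaining surd.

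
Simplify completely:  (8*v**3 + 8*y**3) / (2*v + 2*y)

4*v**2 - 4*v*y + 4*y**2

Apply the sum-of-cubes factorisation and cancel (2*v + 2*y).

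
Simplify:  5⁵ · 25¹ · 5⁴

5^11

5⁵ = 5^5; 25¹ = 5^2; 5⁴ = 5^4
Combine exponents: 5^11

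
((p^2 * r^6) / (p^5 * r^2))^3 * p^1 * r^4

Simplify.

r^16/p^8

Inside the bracket: (p^-3) * r^4
Raise to the power 3: (p^-9) * r^12
Multiply by p^1 * r^4: add exponents.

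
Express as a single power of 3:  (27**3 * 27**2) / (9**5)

3**5

27**3 = 3**9; 27**2 = 3**6; 9**5 = 3**10
Combine exponents: 3**5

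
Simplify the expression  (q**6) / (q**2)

q**4

Quotient: q**4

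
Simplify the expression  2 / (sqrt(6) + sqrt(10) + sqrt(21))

Group as (sqrt(6) + sqrt(10)) + sqrt(21); multiply by (sqrt(6) + sqrt(10)) - sqrt(21), then rationalise the remaining surd.

(-24*sqrt(35) - 10*sqrt(21) + 34*sqrt(10) + 50*sqrt(6))/215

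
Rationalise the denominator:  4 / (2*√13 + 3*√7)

(-8*√13 + 12*√7)/11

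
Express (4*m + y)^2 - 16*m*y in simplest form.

(4*m - y)^2

Expand the square and combine the 16*m*y term.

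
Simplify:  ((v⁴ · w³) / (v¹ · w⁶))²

Inside the bracket: v³ · (w^-3)
Raise to the power 2: v⁶ · (w^-6)

v⁶/w⁶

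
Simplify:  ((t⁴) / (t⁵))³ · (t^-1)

Inside the bracket: (t^-1)
Raise to the power 3: (t^-3)
Multiply by (t^-1): add exponents.

t^(-4)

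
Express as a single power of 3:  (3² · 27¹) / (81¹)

3² = 3^2; 27¹ = 3^3; 81¹ = 3^4
Combine exponents: 3^1

3^1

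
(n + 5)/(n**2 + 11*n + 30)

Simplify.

Factor: n**2 + 11*n + 30 = (n + 5)*(n + 6)
Cancel the common factor (n + 5).

1/(n + 6)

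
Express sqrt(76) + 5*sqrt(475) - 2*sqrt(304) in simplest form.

sqrt(76) = 2*sqrt(19); 5*sqrt(475) = 25*sqrt(19); 2*sqrt(304) = 8*sqrt(19)
Combine: (2 + 25 - 8)·sqrt(19) = 19*sqrt(19)

19*sqrt(19)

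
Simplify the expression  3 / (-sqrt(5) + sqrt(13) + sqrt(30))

Group as (sqrt(13) + sqrt(30)) - sqrt(5); multiply by (sqrt(13) + sqrt(30)) + sqrt(5), then rationalise the remaining surd.

(-57*sqrt(5) - 18*sqrt(30) + 33*sqrt(13) + 15*sqrt(78))/58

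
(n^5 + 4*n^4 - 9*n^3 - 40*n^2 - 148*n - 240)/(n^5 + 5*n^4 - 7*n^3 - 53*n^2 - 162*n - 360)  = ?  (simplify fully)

(n + 2)/(n + 3)

Factor: n^5 + 4*n^4 - 9*n^3 - 40*n^2 - 148*n - 240 = (n - 4)*(n^2 + n + 6)*(n + 5)*(n + 2);  n^5 + 5*n^4 - 7*n^3 - 53*n^2 - 162*n - 360 = (n + 5)*(n + 3)*(n^2 + n + 6)*(n - 4)
Cancel the common factors (n^2 + n + 6), (n + 5), (n - 4).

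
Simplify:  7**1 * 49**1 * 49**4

7**11

7**1 = 7**1; 49**1 = 7**2; 49**4 = 7**8
Combine exponents: 7**11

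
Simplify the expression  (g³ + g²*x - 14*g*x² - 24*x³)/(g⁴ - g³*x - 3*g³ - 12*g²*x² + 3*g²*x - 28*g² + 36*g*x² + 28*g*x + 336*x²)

Factor: g³ + g²*x - 14*g*x² - 24*x³ = (g - 4*x)·(g + 3*x)·(g + 2*x);  g⁴ - g³*x - 3*g³ - 12*g²*x² + 3*g²*x - 28*g² + 36*g*x² + 28*g*x + 336*x² = (g - 7)·(g + 3*x)·(g + 4)·(g - 4*x)
Cancel the common factors (g - 4*x), (g + 3*x).

(g + 2*x)/(g² - 3*g - 28)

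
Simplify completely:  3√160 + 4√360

36*√10

3√160 = 12*√10; 4√360 = 24*√10
Combine: (12 + 24)·√10 = 36*√10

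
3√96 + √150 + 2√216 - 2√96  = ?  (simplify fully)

21*√6

3√96 = 12*√6; √150 = 5*√6; 2√216 = 12*√6; 2√96 = 8*√6
Combine: (12 + 5 + 12 - 8)·√6 = 21*√6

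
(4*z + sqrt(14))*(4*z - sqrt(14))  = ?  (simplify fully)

Difference of squares with P = 4*z, Q = sqrt(14).

16*z**2 - 14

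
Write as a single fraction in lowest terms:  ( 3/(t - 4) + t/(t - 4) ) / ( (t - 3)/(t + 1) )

Numerator: 3/(t - 4) + t/(t - 4) = (t + 3)/(t - 4)
Denominator: (t - 3)/(t + 1) = (t - 3)/(t + 1)
Divide: ((t + 3)/(t - 4)) · ((t + 1)/(t - 3)) = (t**2 + 4*t + 3)/(t**2 - 7*t + 12)

(t**2 + 4*t + 3)/(t**2 - 7*t + 12)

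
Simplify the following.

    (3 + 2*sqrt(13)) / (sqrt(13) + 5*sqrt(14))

(-26 - 3*sqrt(13) + 15*sqrt(14) + 10*sqrt(182))/337

Multiply numerator and denominator by -5*sqrt(14) + sqrt(13).
Denominator becomes -337; numerator becomes -10*sqrt(182) - 15*sqrt(14) + 3*sqrt(13) + 26.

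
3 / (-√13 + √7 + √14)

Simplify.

Group as (√7 + √14) - √13; multiply by (√7 + √14) + √13, then rationalise the remaining surd.

(-12*√13 + 9*√14 + 30*√7 + 21*√26)/164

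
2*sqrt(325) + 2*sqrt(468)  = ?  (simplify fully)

22*sqrt(13)

2*sqrt(325) = 10*sqrt(13); 2*sqrt(468) = 12*sqrt(13)
Combine: (10 + 12)·sqrt(13) = 22*sqrt(13)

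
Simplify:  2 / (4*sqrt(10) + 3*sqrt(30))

(-4*sqrt(10) + 3*sqrt(30))/55

Multiply numerator and denominator by -3*sqrt(30) + 4*sqrt(10).
Denominator becomes -110; numerator becomes -6*sqrt(30) + 8*sqrt(10).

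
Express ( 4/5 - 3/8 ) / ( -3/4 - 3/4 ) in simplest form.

-17/60

Numerator: 4/5 - 3/8 = 17/40
Denominator: -3/4 - 3/4 = -3/2
Divide: (17/40) · (-2/3) = -17/60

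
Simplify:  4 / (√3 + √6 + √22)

Group as (√3 + √22) + √6; multiply by (√3 + √22) - √6, then rationalise the remaining surd.

(-76*√6 - 100*√3 + 48*√11 + 52*√22)/97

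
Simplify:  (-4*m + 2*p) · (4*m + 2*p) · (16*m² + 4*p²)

Pair the conjugate factors: ((2*p)+(4*m))((2*p)-(4*m)) = -16*m² + 4*p², then repeat with the next factor.

-256*m⁴ + 16*p⁴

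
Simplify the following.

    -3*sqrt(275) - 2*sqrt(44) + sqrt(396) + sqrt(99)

-10*sqrt(11)

3*sqrt(275) = 15*sqrt(11); 2*sqrt(44) = 4*sqrt(11); sqrt(396) = 6*sqrt(11); sqrt(99) = 3*sqrt(11)
Combine: (-15 - 4 + 6 + 3)·sqrt(11) = -10*sqrt(11)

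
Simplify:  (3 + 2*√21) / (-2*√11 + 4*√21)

Multiply numerator and denominator by 2*√11 + 4*√21.
Denominator becomes 292; numerator becomes 6*√11 + 12*√21 + 4*√231 + 168.

(3*√11 + 6*√21 + 2*√231 + 84)/146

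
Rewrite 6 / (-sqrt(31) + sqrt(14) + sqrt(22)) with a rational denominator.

(-30*sqrt(31) + 138*sqrt(22) + 234*sqrt(14) + 24*sqrt(2387))/1207

Group as (sqrt(14) + sqrt(22)) - sqrt(31); multiply by (sqrt(14) + sqrt(22)) + sqrt(31), then rationalise the remaining surd.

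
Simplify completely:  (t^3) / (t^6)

t^(-3)

Quotient: (t^-3)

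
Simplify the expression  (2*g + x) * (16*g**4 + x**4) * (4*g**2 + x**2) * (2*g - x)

Telescope via difference of squares: ((2*g)+x)((2*g)-x) = 4*g**2 - x**2, then repeat with the next factor.

256*g**8 - x**8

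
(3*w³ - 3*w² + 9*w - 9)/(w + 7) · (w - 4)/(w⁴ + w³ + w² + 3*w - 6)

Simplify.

(3*w - 12)/(w² + 9*w + 14)

Factor: 3*w³ - 3*w² + 9*w - 9 = 3·(w² + 3)·(w - 1);  w⁴ + w³ + w² + 3*w - 6 = (w - 1)·(w + 2)·(w² + 3)
Cancel the common factors (w² + 3), (w - 1).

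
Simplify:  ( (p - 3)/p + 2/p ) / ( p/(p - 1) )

(p² - 2*p + 1)/p²

Numerator: (p - 3)/p + 2/p = (p - 1)/p
Denominator: p/(p - 1) = p/(p - 1)
Divide: ((p - 1)/p) · ((p - 1)/p) = (p² - 2*p + 1)/p²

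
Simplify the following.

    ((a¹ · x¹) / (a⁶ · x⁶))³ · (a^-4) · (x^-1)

1/(a^19*x^16)

Inside the bracket: (a^-5) · (x^-5)
Raise to the power 3: (a^-15) · (x^-15)
Multiply by (a^-4) · (x^-1): add exponents.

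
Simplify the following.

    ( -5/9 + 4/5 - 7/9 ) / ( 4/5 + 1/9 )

-24/41

Numerator: -5/9 + 4/5 - 7/9 = -8/15
Denominator: 4/5 + 1/9 = 41/45
Divide: (-8/15) · (45/41) = -24/41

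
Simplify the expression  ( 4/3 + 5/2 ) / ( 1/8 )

92/3

Numerator: 4/3 + 5/2 = 23/6
Denominator: 1/8 = 1/8
Divide: (23/6) · (8) = 92/3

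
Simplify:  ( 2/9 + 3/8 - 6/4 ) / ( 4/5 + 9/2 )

-325/1908

Numerator: 2/9 + 3/8 - 6/4 = -65/72
Denominator: 4/5 + 9/2 = 53/10
Divide: (-65/72) · (10/53) = -325/1908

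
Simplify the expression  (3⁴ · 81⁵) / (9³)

3⁴ = 3^4; 81⁵ = 3^20; 9³ = 3^6
Combine exponents: 3^18

3^18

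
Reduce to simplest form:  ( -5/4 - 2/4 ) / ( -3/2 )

7/6

Numerator: -5/4 - 2/4 = -7/4
Denominator: -3/2 = -3/2
Divide: (-7/4) · (-2/3) = 7/6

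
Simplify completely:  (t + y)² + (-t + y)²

2*t² + 2*y²

Write as f(y,t) + f(y,-t) and expand.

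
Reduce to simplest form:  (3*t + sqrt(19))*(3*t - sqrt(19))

Difference of squares with P = 3*t, Q = sqrt(19).

9*t^2 - 19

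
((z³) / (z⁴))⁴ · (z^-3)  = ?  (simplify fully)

Inside the bracket: (z^-1)
Raise to the power 4: (z^-4)
Multiply by (z^-3): add exponents.

z^(-7)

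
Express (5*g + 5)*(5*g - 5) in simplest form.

Product of conjugates: (P+Q)(P-Q) = P^2 - Q^2.

25*g^2 - 25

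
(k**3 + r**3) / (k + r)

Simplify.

k**2 - k*r + r**2

Factor as (a+b)(a**2-ab+b**2) with a=r, b=k.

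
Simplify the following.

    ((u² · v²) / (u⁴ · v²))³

u^(-6)

Inside the bracket: (u^-2)
Raise to the power 3: (u^-6)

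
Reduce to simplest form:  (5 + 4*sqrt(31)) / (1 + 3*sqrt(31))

Multiply numerator and denominator by -3*sqrt(31) + 1.
Denominator becomes -278; numerator becomes -367 - 11*sqrt(31).

(11*sqrt(31) + 367)/278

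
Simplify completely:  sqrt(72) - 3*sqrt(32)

-6*sqrt(2)

sqrt(72) = 6*sqrt(2); 3*sqrt(32) = 12*sqrt(2)
Combine: (6 - 12)·sqrt(2) = -6*sqrt(2)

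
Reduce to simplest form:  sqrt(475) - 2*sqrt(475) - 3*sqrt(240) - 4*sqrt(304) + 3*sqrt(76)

-15*sqrt(19) - 12*sqrt(15)

sqrt(475) = 5*sqrt(19); 2*sqrt(475) = 10*sqrt(19); 3*sqrt(240) = 12*sqrt(15); 4*sqrt(304) = 16*sqrt(19); 3*sqrt(76) = 6*sqrt(19)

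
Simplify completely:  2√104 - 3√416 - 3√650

2√104 = 4*√26; 3√416 = 12*√26; 3√650 = 15*√26
Combine: (4 - 12 - 15)·√26 = -23*√26

-23*√26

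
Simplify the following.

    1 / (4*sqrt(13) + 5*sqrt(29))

Multiply numerator and denominator by -4*sqrt(13) + 5*sqrt(29).
Denominator becomes 517; numerator becomes -4*sqrt(13) + 5*sqrt(29).

(-4*sqrt(13) + 5*sqrt(29))/517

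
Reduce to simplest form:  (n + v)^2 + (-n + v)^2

2*n^2 + 2*v^2

Binomially expand both and collect terms in v, n.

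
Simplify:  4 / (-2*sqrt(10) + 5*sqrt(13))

(8*sqrt(10) + 20*sqrt(13))/285

Multiply numerator and denominator by 2*sqrt(10) + 5*sqrt(13).
Denominator becomes 285; numerator becomes 8*sqrt(10) + 20*sqrt(13).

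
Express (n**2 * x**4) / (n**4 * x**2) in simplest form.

x**2/n**2

Quotient: (n**-2) * x**2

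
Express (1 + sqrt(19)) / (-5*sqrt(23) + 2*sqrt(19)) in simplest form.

(-5*sqrt(437) - 38 - 5*sqrt(23) - 2*sqrt(19))/499

Multiply numerator and denominator by 2*sqrt(19) + 5*sqrt(23).
Denominator becomes -499; numerator becomes 2*sqrt(19) + 5*sqrt(23) + 38 + 5*sqrt(437).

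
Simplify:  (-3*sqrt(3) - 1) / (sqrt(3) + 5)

(-7*sqrt(3) + 2)/11

Multiply numerator and denominator by -sqrt(3) + 5.
Denominator becomes 22; numerator becomes -14*sqrt(3) + 4.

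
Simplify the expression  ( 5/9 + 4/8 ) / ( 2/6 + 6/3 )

Numerator: 5/9 + 4/8 = 19/18
Denominator: 2/6 + 6/3 = 7/3
Divide: (19/18) · (3/7) = 19/42

19/42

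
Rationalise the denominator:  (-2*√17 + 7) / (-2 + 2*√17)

Multiply numerator and denominator by -2*√17 - 2.
Denominator becomes -64; numerator becomes -10*√17 + 54.

(-27 + 5*√17)/32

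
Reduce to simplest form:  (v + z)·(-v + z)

Product of conjugates: (P+Q)(P-Q) = P^2 - Q^2.

-v² + z²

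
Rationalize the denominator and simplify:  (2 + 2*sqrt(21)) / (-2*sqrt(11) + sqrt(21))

Multiply numerator and denominator by sqrt(21) + 2*sqrt(11).
Denominator becomes -23; numerator becomes 2*sqrt(21) + 4*sqrt(11) + 42 + 4*sqrt(231).

(-4*sqrt(231) - 42 - 4*sqrt(11) - 2*sqrt(21))/23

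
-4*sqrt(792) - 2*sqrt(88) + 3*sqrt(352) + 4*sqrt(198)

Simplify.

4*sqrt(792) = 24*sqrt(22); 2*sqrt(88) = 4*sqrt(22); 3*sqrt(352) = 12*sqrt(22); 4*sqrt(198) = 12*sqrt(22)
Combine: (-24 - 4 + 12 + 12)·sqrt(22) = -4*sqrt(22)

-4*sqrt(22)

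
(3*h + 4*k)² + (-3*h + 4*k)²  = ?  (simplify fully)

Binomially expand both and collect terms in (4*k), (3*h).

18*h² + 32*k²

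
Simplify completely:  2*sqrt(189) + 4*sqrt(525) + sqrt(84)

28*sqrt(21)

2*sqrt(189) = 6*sqrt(21); 4*sqrt(525) = 20*sqrt(21); sqrt(84) = 2*sqrt(21)
Combine: (6 + 20 + 2)·sqrt(21) = 28*sqrt(21)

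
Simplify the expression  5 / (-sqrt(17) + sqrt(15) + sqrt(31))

(-145*sqrt(17) + 5*sqrt(31) + 165*sqrt(15) + 10*sqrt(7905))/1019

Group as (sqrt(15) + sqrt(31)) - sqrt(17); multiply by (sqrt(15) + sqrt(31)) + sqrt(17), then rationalise the remaining surd.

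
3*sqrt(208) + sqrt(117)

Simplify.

3*sqrt(208) = 12*sqrt(13); sqrt(117) = 3*sqrt(13)
Combine: (12 + 3)·sqrt(13) = 15*sqrt(13)

15*sqrt(13)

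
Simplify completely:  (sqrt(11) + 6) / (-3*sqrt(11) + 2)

Multiply numerator and denominator by 2 + 3*sqrt(11).
Denominator becomes -95; numerator becomes 45 + 20*sqrt(11).

(-4*sqrt(11) - 9)/19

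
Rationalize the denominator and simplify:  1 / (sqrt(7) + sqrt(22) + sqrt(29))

(-sqrt(4466) + 7*sqrt(22) + 22*sqrt(7))/308

Group as (sqrt(22) + sqrt(29)) + sqrt(7); multiply by (sqrt(22) + sqrt(29)) - sqrt(7), then rationalise the remaining surd.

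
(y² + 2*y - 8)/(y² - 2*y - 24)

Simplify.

Factor: y² + 2*y - 8 = (y + 4)·(y - 2);  y² - 2*y - 24 = (y + 4)·(y - 6)
Cancel the common factor (y + 4).

(y - 2)/(y - 6)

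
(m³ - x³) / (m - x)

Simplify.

m² + m*x + x²

Factor as (a-b)(a^2+ab+b^2) with a=m, b=x.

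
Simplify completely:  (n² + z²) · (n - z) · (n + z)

n⁴ - z⁴

Pair the conjugate factors: (n+z)(n-z) = n² - z², then repeat with the next factor.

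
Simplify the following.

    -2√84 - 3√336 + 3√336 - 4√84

-12*√21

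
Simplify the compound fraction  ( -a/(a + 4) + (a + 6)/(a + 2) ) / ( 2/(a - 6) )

(4*a^2 - 12*a - 72)/(a^2 + 6*a + 8)

Numerator: -a/(a + 4) + (a + 6)/(a + 2) = (8*a + 24)/(a^2 + 6*a + 8)
Denominator: 2/(a - 6) = 2/(a - 6)
Divide: ((8*a + 24)/(a^2 + 6*a + 8)) · (a/2 - 3) = (4*a^2 - 12*a - 72)/(a^2 + 6*a + 8)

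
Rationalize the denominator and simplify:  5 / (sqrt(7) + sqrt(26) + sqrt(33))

Group as (sqrt(7) + sqrt(26)) + sqrt(33); multiply by (sqrt(7) + sqrt(26)) - sqrt(33), then rationalise the remaining surd.

(-5*sqrt(6006) + 35*sqrt(26) + 130*sqrt(7))/364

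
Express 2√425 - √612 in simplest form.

2√425 = 10*√17; √612 = 6*√17
Combine: (10 - 6)·√17 = 4*√17

4*√17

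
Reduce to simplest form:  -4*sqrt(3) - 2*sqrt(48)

-12*sqrt(3)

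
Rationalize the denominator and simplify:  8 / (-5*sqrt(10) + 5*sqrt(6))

Multiply numerator and denominator by 5*sqrt(6) + 5*sqrt(10).
Denominator becomes -100; numerator becomes 40*sqrt(6) + 40*sqrt(10).

(-2*sqrt(10) - 2*sqrt(6))/5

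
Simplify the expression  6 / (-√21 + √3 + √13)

Group as (√3 + √13) - √21; multiply by (√3 + √13) + √21, then rationalise the remaining surd.

(30*√21 + 66*√13 + 186*√3 + 36*√91)/131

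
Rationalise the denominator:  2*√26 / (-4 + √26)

Multiply numerator and denominator by -√26 - 4.
Denominator becomes -10; numerator becomes -52 - 8*√26.

(4*√26 + 26)/5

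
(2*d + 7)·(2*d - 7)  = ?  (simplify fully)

4*d² - 49

(2*d)^2 - (7)^2 = 4*d² - 49.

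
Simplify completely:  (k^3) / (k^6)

Quotient: (k^-3)

k^(-3)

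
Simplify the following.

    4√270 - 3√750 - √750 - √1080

-14*√30

4√270 = 12*√30; 3√750 = 15*√30; √750 = 5*√30; √1080 = 6*√30
Combine: (12 - 15 - 5 - 6)·√30 = -14*√30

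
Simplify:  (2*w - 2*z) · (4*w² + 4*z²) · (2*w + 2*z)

16*w⁴ - 16*z⁴

Telescope via difference of squares: ((2*w)+(2*z))((2*w)-(2*z)) = 4*w² - 4*z², then repeat with the next factor.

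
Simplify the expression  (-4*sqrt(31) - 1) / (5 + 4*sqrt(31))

(-491 + 16*sqrt(31))/471

Multiply numerator and denominator by -4*sqrt(31) + 5.
Denominator becomes -471; numerator becomes -16*sqrt(31) + 491.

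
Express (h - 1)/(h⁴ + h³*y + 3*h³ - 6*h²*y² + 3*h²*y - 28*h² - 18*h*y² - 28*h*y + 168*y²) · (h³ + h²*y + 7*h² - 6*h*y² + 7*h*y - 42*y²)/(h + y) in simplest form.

(h - 1)/(h² + h*y - 4*h - 4*y)

Factor: h⁴ + h³*y + 3*h³ - 6*h²*y² + 3*h²*y - 28*h² - 18*h*y² - 28*h*y + 168*y² = (h + 3*y)·(h - 2*y)·(h + 7)·(h - 4);  h³ + h²*y + 7*h² - 6*h*y² + 7*h*y - 42*y² = (h + 3*y)·(h + 7)·(h - 2*y)
Cancel the common factors (h + 3*y), (h - 2*y), (h + 7).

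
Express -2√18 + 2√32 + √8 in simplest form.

4*√2

2√18 = 6*√2; 2√32 = 8*√2; √8 = 2*√2
Combine: (-6 + 8 + 2)·√2 = 4*√2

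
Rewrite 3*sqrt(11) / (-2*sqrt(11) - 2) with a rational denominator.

Multiply numerator and denominator by -2 + 2*sqrt(11).
Denominator becomes -40; numerator becomes -6*sqrt(11) + 66.

(-33 + 3*sqrt(11))/20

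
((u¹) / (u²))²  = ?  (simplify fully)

Inside the bracket: (u^-1)
Raise to the power 2: (u^-2)

u^(-2)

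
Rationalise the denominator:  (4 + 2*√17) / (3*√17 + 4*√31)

(-102 - 12*√17 + 16*√31 + 8*√527)/343

Multiply numerator and denominator by -4*√31 + 3*√17.
Denominator becomes -343; numerator becomes -8*√527 - 16*√31 + 12*√17 + 102.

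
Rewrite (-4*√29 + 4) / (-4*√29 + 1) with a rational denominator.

(-12*√29 + 460)/463

Multiply numerator and denominator by 1 + 4*√29.
Denominator becomes -463; numerator becomes -460 + 12*√29.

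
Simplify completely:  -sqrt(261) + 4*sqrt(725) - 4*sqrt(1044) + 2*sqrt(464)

sqrt(29)

sqrt(261) = 3*sqrt(29); 4*sqrt(725) = 20*sqrt(29); 4*sqrt(1044) = 24*sqrt(29); 2*sqrt(464) = 8*sqrt(29)
Combine: (-3 + 20 - 24 + 8)·sqrt(29) = sqrt(29)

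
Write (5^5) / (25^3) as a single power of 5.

5^(-1)

5^5 = 5^5; 25^3 = 5^6
Combine exponents: 5^(-1)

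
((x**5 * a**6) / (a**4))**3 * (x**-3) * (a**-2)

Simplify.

a**4*x**12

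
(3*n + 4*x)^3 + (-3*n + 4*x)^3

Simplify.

216*n^2*x + 128*x^3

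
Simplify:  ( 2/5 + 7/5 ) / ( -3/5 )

-3

Numerator: 2/5 + 7/5 = 9/5
Denominator: -3/5 = -3/5
Divide: (9/5) · (-5/3) = -3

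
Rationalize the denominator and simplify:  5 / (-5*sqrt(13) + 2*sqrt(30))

Multiply numerator and denominator by 2*sqrt(30) + 5*sqrt(13).
Denominator becomes -205; numerator becomes 10*sqrt(30) + 25*sqrt(13).

(-5*sqrt(13) - 2*sqrt(30))/41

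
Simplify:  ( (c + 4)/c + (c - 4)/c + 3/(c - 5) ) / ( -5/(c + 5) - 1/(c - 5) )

(-2*c^2 - 3*c + 35)/(6*c - 20)

Numerator: (c + 4)/c + (c - 4)/c + 3/(c - 5) = (2*c - 7)/(c - 5)
Denominator: -5/(c + 5) - 1/(c - 5) = (-6*c + 20)/(c^2 - 25)
Divide: ((2*c - 7)/(c - 5)) · ((c^2 - 25)/(-6*c + 20)) = (-2*c^2 - 3*c + 35)/(6*c - 20)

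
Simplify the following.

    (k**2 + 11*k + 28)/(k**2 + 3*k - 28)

(k + 4)/(k - 4)

Factor: k**2 + 11*k + 28 = (k + 7)*(k + 4);  k**2 + 3*k - 28 = (k + 7)*(k - 4)
Cancel the common factor (k + 7).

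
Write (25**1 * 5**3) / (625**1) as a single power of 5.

25**1 = 5**2; 5**3 = 5**3; 625**1 = 5**4
Combine exponents: 5**1

5**1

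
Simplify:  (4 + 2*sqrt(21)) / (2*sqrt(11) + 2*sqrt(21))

(-sqrt(231) - 2*sqrt(11) + 2*sqrt(21) + 21)/10

Multiply numerator and denominator by -2*sqrt(11) + 2*sqrt(21).
Denominator becomes 40; numerator becomes -4*sqrt(231) - 8*sqrt(11) + 8*sqrt(21) + 84.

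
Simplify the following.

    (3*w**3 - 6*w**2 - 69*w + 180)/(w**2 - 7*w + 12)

Factor: 3*w**3 - 6*w**2 - 69*w + 180 = 3*(w - 4)*(w - 3)*(w + 5);  w**2 - 7*w + 12 = (w - 3)*(w - 4)
Cancel the common factors (w - 4), (w - 3).

3*w + 15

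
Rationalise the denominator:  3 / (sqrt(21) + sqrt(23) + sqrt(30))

(-9*sqrt(1610) + 21*sqrt(30) + 42*sqrt(23) + 48*sqrt(21))/868

Group as (sqrt(21) + sqrt(23)) + sqrt(30); multiply by (sqrt(21) + sqrt(23)) - sqrt(30), then rationalise the remaining surd.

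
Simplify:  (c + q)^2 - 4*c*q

After expansion: c^2 - 2*c*q + q^2 — a perfect-square trinomial.

(c - q)^2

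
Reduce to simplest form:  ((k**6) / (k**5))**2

Inside the bracket: k**1
Raise to the power 2: k**2

k**2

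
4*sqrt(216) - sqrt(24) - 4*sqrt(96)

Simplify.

6*sqrt(6)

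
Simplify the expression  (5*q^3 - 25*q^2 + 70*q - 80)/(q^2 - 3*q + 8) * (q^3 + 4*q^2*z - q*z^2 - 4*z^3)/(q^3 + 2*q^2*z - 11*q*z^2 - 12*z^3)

(-5*q^2 + 5*q*z + 10*q - 10*z)/(-q + 3*z)

Factor: 5*q^3 - 25*q^2 + 70*q - 80 = 5*(q^2 - 3*q + 8)*(q - 2);  q^3 + 4*q^2*z - q*z^2 - 4*z^3 = (q + 4*z)*(q + z)*(q - z);  q^3 + 2*q^2*z - 11*q*z^2 - 12*z^3 = (q + z)*(q + 4*z)*(q - 3*z)
Cancel the common factors (q^2 - 3*q + 8), (q + z), (q + 4*z).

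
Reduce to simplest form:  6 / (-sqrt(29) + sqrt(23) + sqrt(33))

(-54*sqrt(29) + 38*sqrt(33) + 78*sqrt(23) + 4*sqrt(22011))/769

Group as (sqrt(23) + sqrt(33)) - sqrt(29); multiply by (sqrt(23) + sqrt(33)) + sqrt(29), then rationalise the remaining surd.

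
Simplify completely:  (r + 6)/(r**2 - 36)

1/(r - 6)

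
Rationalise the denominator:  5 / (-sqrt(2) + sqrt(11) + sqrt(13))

(-55*sqrt(2) + 10*sqrt(11) + 5*sqrt(286))/44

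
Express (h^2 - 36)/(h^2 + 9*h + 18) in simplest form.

(h - 6)/(h + 3)

Factor: h^2 - 36 = (h + 6)*(h - 6);  h^2 + 9*h + 18 = (h + 6)*(h + 3)
Cancel the common factor (h + 6).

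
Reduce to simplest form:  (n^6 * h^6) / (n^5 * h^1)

Quotient: n^1 * h^5

h^5*n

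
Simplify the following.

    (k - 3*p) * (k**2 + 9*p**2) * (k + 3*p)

k**4 - 81*p**4

Pair the conjugate factors: (k+(3*p))(k-(3*p)) = k**2 - 9*p**2, then repeat with the next factor.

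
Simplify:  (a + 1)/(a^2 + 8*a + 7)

Factor: a^2 + 8*a + 7 = (a + 7)*(a + 1)
Cancel the common factor (a + 1).

1/(a + 7)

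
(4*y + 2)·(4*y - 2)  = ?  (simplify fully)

(4*y)^2 - (2)^2 = 16*y² - 4.

16*y² - 4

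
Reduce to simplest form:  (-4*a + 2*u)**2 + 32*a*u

4*(2*a + u)**2

Expand the square and combine the 32*a*u term.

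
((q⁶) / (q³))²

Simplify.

Inside the bracket: q³
Raise to the power 2: q⁶

q⁶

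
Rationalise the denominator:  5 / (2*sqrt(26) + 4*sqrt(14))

(-sqrt(26) + 2*sqrt(14))/12

Multiply numerator and denominator by -4*sqrt(14) + 2*sqrt(26).
Denominator becomes -120; numerator becomes -20*sqrt(14) + 10*sqrt(26).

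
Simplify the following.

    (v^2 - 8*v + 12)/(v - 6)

v - 2

Factor: v^2 - 8*v + 12 = (v - 2)*(v - 6)
Cancel the common factor (v - 6).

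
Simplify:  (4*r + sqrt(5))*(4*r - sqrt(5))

16*r**2 - 5

Product of conjugates: (P+Q)(P-Q) = P**2 - Q**2.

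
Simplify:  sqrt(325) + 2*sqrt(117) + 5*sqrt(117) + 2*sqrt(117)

32*sqrt(13)

sqrt(325) = 5*sqrt(13); 2*sqrt(117) = 6*sqrt(13); 5*sqrt(117) = 15*sqrt(13); 2*sqrt(117) = 6*sqrt(13)
Combine: (5 + 6 + 15 + 6)·sqrt(13) = 32*sqrt(13)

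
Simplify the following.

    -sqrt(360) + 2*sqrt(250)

sqrt(360) = 6*sqrt(10); 2*sqrt(250) = 10*sqrt(10)
Combine: (-6 + 10)·sqrt(10) = 4*sqrt(10)

4*sqrt(10)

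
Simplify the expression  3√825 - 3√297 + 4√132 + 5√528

34*√33

3√825 = 15*√33; 3√297 = 9*√33; 4√132 = 8*√33; 5√528 = 20*√33
Combine: (15 - 9 + 8 + 20)·√33 = 34*√33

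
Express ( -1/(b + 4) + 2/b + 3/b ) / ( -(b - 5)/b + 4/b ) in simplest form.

Numerator: -1/(b + 4) + 2/b + 3/b = (4*b + 20)/(b^2 + 4*b)
Denominator: -(b - 5)/b + 4/b = (-b + 9)/b
Divide: ((4*b + 20)/(b^2 + 4*b)) · (b/(-b + 9)) = (-4*b - 20)/(b^2 - 5*b - 36)

(-4*b - 20)/(b^2 - 5*b - 36)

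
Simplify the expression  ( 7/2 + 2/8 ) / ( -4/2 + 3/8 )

-30/13

Numerator: 7/2 + 2/8 = 15/4
Denominator: -4/2 + 3/8 = -13/8
Divide: (15/4) · (-8/13) = -30/13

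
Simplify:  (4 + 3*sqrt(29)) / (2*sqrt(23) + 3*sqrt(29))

(-6*sqrt(667) - 8*sqrt(23) + 12*sqrt(29) + 261)/169

Multiply numerator and denominator by -2*sqrt(23) + 3*sqrt(29).
Denominator becomes 169; numerator becomes -6*sqrt(667) - 8*sqrt(23) + 12*sqrt(29) + 261.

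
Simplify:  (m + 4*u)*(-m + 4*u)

-m**2 + 16*u**2

Product of conjugates: (P+Q)(P-Q) = P**2 - Q**2.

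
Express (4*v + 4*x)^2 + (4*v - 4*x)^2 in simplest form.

Only the even-power cross terms survive.

32*v^2 + 32*x^2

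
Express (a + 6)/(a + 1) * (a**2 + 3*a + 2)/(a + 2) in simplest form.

Factor: a**2 + 3*a + 2 = (a + 2)*(a + 1)
Cancel the common factors (a + 1), (a + 2).

a + 6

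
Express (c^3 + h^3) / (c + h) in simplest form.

Factor as (a+b)(a^2-ab+b^2) with a=h, b=c.

c^2 - c*h + h^2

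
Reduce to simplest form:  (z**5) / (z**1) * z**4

z**8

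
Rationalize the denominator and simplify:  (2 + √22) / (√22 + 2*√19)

(-11 - √22 + 2*√19 + √418)/27

Multiply numerator and denominator by -2*√19 + √22.
Denominator becomes -54; numerator becomes -2*√418 - 4*√19 + 2*√22 + 22.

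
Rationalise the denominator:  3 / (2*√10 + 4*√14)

Multiply numerator and denominator by -2*√10 + 4*√14.
Denominator becomes 184; numerator becomes -6*√10 + 12*√14.

(-3*√10 + 6*√14)/92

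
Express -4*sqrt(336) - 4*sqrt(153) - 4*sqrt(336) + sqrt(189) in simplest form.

-29*sqrt(21) - 12*sqrt(17)

4*sqrt(336) = 16*sqrt(21); 4*sqrt(153) = 12*sqrt(17); 4*sqrt(336) = 16*sqrt(21); sqrt(189) = 3*sqrt(21)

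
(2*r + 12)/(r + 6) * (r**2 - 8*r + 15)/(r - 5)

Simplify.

2*r - 6

Factor: 2*r + 12 = 2*(r + 6);  r**2 - 8*r + 15 = (r - 5)*(r - 3)
Cancel the common factors (r + 6), (r - 5).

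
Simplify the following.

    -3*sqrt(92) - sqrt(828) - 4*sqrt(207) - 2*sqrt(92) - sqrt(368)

-32*sqrt(23)

3*sqrt(92) = 6*sqrt(23); sqrt(828) = 6*sqrt(23); 4*sqrt(207) = 12*sqrt(23); 2*sqrt(92) = 4*sqrt(23); sqrt(368) = 4*sqrt(23)
Combine: (-6 - 6 - 12 - 4 - 4)·sqrt(23) = -32*sqrt(23)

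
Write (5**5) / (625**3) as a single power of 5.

5**5 = 5**5; 625**3 = 5**12
Combine exponents: 5**(-7)

5**(-7)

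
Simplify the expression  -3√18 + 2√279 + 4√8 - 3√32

3√18 = 9*√2; 2√279 = 6*√31; 4√8 = 8*√2; 3√32 = 12*√2

-13*√2 + 6*√31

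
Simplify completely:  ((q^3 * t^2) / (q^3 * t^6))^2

Inside the bracket: (t^-4)
Raise to the power 2: (t^-8)

t^(-8)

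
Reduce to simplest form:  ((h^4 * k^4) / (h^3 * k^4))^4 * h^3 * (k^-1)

Inside the bracket: h^1
Raise to the power 4: h^4
Multiply by h^3 * (k^-1): add exponents.

h^7/k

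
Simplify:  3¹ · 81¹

3^5

3¹ = 3^1; 81¹ = 3^4
Combine exponents: 3^5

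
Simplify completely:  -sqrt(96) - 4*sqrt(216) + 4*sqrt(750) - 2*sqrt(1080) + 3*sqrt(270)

sqrt(96) = 4*sqrt(6); 4*sqrt(216) = 24*sqrt(6); 4*sqrt(750) = 20*sqrt(30); 2*sqrt(1080) = 12*sqrt(30); 3*sqrt(270) = 9*sqrt(30)

-28*sqrt(6) + 17*sqrt(30)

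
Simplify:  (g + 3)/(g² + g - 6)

Factor: g² + g - 6 = (g - 2)·(g + 3)
Cancel the common factor (g + 3).

1/(g - 2)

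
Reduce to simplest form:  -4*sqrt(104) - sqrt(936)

4*sqrt(104) = 8*sqrt(26); sqrt(936) = 6*sqrt(26)
Combine: (-8 - 6)·sqrt(26) = -14*sqrt(26)

-14*sqrt(26)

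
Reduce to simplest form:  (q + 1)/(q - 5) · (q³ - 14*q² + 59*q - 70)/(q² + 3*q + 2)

(q² - 9*q + 14)/(q + 2)

Factor: q³ - 14*q² + 59*q - 70 = (q - 7)·(q - 2)·(q - 5);  q² + 3*q + 2 = (q + 1)·(q + 2)
Cancel the common factors (q - 5), (q + 1).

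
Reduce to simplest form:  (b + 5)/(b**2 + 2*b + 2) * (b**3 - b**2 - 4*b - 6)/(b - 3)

Factor: b**3 - b**2 - 4*b - 6 = (b - 3)*(b**2 + 2*b + 2)
Cancel the common factors (b**2 + 2*b + 2), (b - 3).

b + 5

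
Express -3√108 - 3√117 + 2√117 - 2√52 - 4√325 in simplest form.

3√108 = 18*√3; 3√117 = 9*√13; 2√117 = 6*√13; 2√52 = 4*√13; 4√325 = 20*√13

-27*√13 - 18*√3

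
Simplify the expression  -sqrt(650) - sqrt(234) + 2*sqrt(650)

sqrt(650) = 5*sqrt(26); sqrt(234) = 3*sqrt(26); 2*sqrt(650) = 10*sqrt(26)
Combine: (-5 - 3 + 10)·sqrt(26) = 2*sqrt(26)

2*sqrt(26)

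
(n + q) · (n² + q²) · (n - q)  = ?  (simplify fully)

n⁴ - q⁴

Pair the conjugate factors: (n+q)(n-q) = n² - q², then repeat with the next factor.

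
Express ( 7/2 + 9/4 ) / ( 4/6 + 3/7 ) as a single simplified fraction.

Numerator: 7/2 + 9/4 = 23/4
Denominator: 4/6 + 3/7 = 23/21
Divide: (23/4) · (21/23) = 21/4

21/4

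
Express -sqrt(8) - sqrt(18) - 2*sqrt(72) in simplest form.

sqrt(8) = 2*sqrt(2); sqrt(18) = 3*sqrt(2); 2*sqrt(72) = 12*sqrt(2)
Combine: (-2 - 3 - 12)·sqrt(2) = -17*sqrt(2)

-17*sqrt(2)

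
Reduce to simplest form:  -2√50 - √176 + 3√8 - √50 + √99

2√50 = 10*√2; √176 = 4*√11; 3√8 = 6*√2; √50 = 5*√2; √99 = 3*√11

-9*√2 - √11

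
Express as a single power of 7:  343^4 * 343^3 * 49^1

343^4 = 7^12; 343^3 = 7^9; 49^1 = 7^2
Combine exponents: 7^23

7^23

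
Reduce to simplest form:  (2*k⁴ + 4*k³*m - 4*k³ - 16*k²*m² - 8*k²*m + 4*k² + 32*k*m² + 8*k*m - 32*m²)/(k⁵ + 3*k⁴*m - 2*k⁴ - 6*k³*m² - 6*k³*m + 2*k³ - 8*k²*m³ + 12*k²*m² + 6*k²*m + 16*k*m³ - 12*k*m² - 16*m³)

2/(k + m)

Factor: 2*k⁴ + 4*k³*m - 4*k³ - 16*k²*m² - 8*k²*m + 4*k² + 32*k*m² + 8*k*m - 32*m² = 2·(k + 4*m)·(k² - 2*k + 2)·(k - 2*m);  k⁵ + 3*k⁴*m - 2*k⁴ - 6*k³*m² - 6*k³*m + 2*k³ - 8*k²*m³ + 12*k²*m² + 6*k²*m + 16*k*m³ - 12*k*m² - 16*m³ = (k + 4*m)·(k² - 2*k + 2)·(k + m)·(k - 2*m)
Cancel the common factors (k² - 2*k + 2), (k - 2*m), (k + 4*m).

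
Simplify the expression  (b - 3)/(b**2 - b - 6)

Factor: b**2 - b - 6 = (b - 3)*(b + 2)
Cancel the common factor (b - 3).

1/(b + 2)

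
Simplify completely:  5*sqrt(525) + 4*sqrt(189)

5*sqrt(525) = 25*sqrt(21); 4*sqrt(189) = 12*sqrt(21)
Combine: (25 + 12)·sqrt(21) = 37*sqrt(21)

37*sqrt(21)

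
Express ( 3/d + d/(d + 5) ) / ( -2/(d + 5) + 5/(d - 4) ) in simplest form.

Numerator: 3/d + d/(d + 5) = (d² + 3*d + 15)/(d² + 5*d)
Denominator: -2/(d + 5) + 5/(d - 4) = (3*d + 33)/(d² + d - 20)
Divide: ((d² + 3*d + 15)/(d² + 5*d)) · ((d² + d - 20)/(3*d + 33)) = (d³ - d² + 3*d - 60)/(3*d² + 33*d)

(d³ - d² + 3*d - 60)/(3*d² + 33*d)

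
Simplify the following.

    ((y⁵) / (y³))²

Inside the bracket: y²
Raise to the power 2: y⁴

y⁴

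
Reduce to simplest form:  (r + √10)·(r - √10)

r² - 10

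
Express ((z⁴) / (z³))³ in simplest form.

z³

Inside the bracket: z¹
Raise to the power 3: z³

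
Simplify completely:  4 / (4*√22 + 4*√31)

Multiply numerator and denominator by -4*√22 + 4*√31.
Denominator becomes 144; numerator becomes -16*√22 + 16*√31.

(-√22 + √31)/9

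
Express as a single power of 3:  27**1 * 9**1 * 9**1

27**1 = 3**3; 9**1 = 3**2; 9**1 = 3**2
Combine exponents: 3**7

3**7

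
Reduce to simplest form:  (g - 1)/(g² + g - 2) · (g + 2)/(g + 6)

1/(g + 6)

Factor: g² + g - 2 = (g - 1)·(g + 2)
Cancel the common factors (g - 1), (g + 2).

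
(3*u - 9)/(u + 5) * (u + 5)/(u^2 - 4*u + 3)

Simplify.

3/(u - 1)

Factor: 3*u - 9 = 3*(u - 3);  u^2 - 4*u + 3 = (u - 1)*(u - 3)
Cancel the common factors (u + 5), (u - 3).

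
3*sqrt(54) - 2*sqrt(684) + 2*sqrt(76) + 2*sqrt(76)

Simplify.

3*sqrt(54) = 9*sqrt(6); 2*sqrt(684) = 12*sqrt(19); 2*sqrt(76) = 4*sqrt(19); 2*sqrt(76) = 4*sqrt(19)

-4*sqrt(19) + 9*sqrt(6)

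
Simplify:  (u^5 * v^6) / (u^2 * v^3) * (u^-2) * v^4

Quotient: u^3 * v^3
Multiply by (u^-2) * v^4: add exponents.

u*v^7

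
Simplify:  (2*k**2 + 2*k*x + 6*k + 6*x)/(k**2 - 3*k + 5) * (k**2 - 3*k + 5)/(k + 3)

Factor: 2*k**2 + 2*k*x + 6*k + 6*x = 2*(k + 3)*(k + x)
Cancel the common factors (k**2 - 3*k + 5), (k + 3).

2*k + 2*x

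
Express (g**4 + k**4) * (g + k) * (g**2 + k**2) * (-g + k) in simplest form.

-g**8 + k**8

Pair the conjugate factors: (k+g)(k-g) = -g**2 + k**2, then repeat with the next factor.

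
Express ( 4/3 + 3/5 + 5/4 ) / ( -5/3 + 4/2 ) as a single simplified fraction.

Numerator: 4/3 + 3/5 + 5/4 = 191/60
Denominator: -5/3 + 4/2 = 1/3
Divide: (191/60) · (3) = 191/20

191/20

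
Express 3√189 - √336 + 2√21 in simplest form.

7*√21

3√189 = 9*√21; √336 = 4*√21; 2√21 = 2*√21
Combine: (9 - 4 + 2)·√21 = 7*√21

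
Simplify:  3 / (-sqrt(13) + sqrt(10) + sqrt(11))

(-12*sqrt(13) + 18*sqrt(11) + 21*sqrt(10) + 3*sqrt(1430))/188

Group as (sqrt(10) + sqrt(11)) - sqrt(13); multiply by (sqrt(10) + sqrt(11)) + sqrt(13), then rationalise the remaining surd.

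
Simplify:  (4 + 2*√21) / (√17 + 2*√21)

(-2*√357 - 4*√17 + 8*√21 + 84)/67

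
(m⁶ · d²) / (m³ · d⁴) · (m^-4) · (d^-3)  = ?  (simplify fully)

1/(d⁵*m)

Quotient: m³ · (d^-2)
Multiply by (m^-4) · (d^-3): add exponents.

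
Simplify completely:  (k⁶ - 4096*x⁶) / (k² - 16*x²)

Difference of sixth powers: factor out (k² - 16*x²).

k⁴ + 16*k²*x² + 256*x⁴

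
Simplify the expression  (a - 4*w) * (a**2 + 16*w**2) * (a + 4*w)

a**4 - 256*w**4

Pair the conjugate factors: (a+(4*w))(a-(4*w)) = a**2 - 16*w**2, then repeat with the next factor.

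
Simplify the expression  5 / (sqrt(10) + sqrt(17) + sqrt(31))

(-5*sqrt(5270) - 10*sqrt(31) + 60*sqrt(17) + 95*sqrt(10))/332

Group as (sqrt(10) + sqrt(17)) + sqrt(31); multiply by (sqrt(10) + sqrt(17)) - sqrt(31), then rationalise the remaining surd.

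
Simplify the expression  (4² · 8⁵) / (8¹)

2^16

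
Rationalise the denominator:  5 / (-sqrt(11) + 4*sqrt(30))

(5*sqrt(11) + 20*sqrt(30))/469

Multiply numerator and denominator by sqrt(11) + 4*sqrt(30).
Denominator becomes 469; numerator becomes 5*sqrt(11) + 20*sqrt(30).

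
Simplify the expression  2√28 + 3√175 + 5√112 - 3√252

21*√7

2√28 = 4*√7; 3√175 = 15*√7; 5√112 = 20*√7; 3√252 = 18*√7
Combine: (4 + 15 + 20 - 18)·√7 = 21*√7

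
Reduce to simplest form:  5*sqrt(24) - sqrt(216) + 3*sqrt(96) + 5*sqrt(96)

5*sqrt(24) = 10*sqrt(6); sqrt(216) = 6*sqrt(6); 3*sqrt(96) = 12*sqrt(6); 5*sqrt(96) = 20*sqrt(6)
Combine: (10 - 6 + 12 + 20)·sqrt(6) = 36*sqrt(6)

36*sqrt(6)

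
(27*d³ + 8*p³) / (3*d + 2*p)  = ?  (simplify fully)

9*d² - 6*d*p + 4*p²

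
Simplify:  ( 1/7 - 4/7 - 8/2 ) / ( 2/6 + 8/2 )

-93/91

Numerator: 1/7 - 4/7 - 8/2 = -31/7
Denominator: 2/6 + 8/2 = 13/3
Divide: (-31/7) · (3/13) = -93/91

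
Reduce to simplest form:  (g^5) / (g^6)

1/g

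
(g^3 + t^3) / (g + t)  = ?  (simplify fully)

g^3 + t^3 = (g + t)(g^2 - g*t + t^2).

g^2 - g*t + t^2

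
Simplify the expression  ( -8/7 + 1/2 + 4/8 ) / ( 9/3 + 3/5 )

-5/126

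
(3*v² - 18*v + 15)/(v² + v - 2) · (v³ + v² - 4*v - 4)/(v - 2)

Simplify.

3*v² - 12*v - 15

Factor: 3*v² - 18*v + 15 = 3·(v - 1)·(v - 5);  v² + v - 2 = (v - 1)·(v + 2);  v³ + v² - 4*v - 4 = (v - 2)·(v + 1)·(v + 2)
Cancel the common factors (v - 1), (v + 2), (v - 2).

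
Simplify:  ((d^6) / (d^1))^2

Inside the bracket: d^5
Raise to the power 2: d^10

d^10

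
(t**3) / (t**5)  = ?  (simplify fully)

Quotient: (t**-2)

t**(-2)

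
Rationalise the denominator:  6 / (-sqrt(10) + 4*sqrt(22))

Multiply numerator and denominator by sqrt(10) + 4*sqrt(22).
Denominator becomes 342; numerator becomes 6*sqrt(10) + 24*sqrt(22).

(sqrt(10) + 4*sqrt(22))/57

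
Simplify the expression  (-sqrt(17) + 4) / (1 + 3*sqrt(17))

Multiply numerator and denominator by -3*sqrt(17) + 1.
Denominator becomes -152; numerator becomes -13*sqrt(17) + 55.

(-55 + 13*sqrt(17))/152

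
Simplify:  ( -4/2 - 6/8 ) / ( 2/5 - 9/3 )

55/52

Numerator: -4/2 - 6/8 = -11/4
Denominator: 2/5 - 9/3 = -13/5
Divide: (-11/4) · (-5/13) = 55/52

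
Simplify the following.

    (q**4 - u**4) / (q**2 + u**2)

q**4 - u**4 factors as (q - u)*(q + u)*(q**2 + u**2).

q**2 - u**2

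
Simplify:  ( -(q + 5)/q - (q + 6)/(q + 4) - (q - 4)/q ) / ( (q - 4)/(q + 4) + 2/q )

Numerator: -(q + 5)/q - (q + 6)/(q + 4) - (q - 4)/q = (-3*q^2 - 15*q - 4)/(q^2 + 4*q)
Denominator: (q - 4)/(q + 4) + 2/q = (q^2 - 2*q + 8)/(q^2 + 4*q)
Divide: ((-3*q^2 - 15*q - 4)/(q^2 + 4*q)) · ((q^2 + 4*q)/(q^2 - 2*q + 8)) = (-3*q^2 - 15*q - 4)/(q^2 - 2*q + 8)

(-3*q^2 - 15*q - 4)/(q^2 - 2*q + 8)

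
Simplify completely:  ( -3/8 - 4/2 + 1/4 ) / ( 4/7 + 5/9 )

-1071/568

Numerator: -3/8 - 4/2 + 1/4 = -17/8
Denominator: 4/7 + 5/9 = 71/63
Divide: (-17/8) · (63/71) = -1071/568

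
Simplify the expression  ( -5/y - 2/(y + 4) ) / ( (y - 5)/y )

Numerator: -5/y - 2/(y + 4) = (-7*y - 20)/(y^2 + 4*y)
Denominator: (y - 5)/y = (y - 5)/y
Divide: ((-7*y - 20)/(y^2 + 4*y)) · (y/(y - 5)) = (-7*y - 20)/(y^2 - y - 20)

(-7*y - 20)/(y^2 - y - 20)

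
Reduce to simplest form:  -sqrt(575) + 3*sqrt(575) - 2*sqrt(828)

-2*sqrt(23)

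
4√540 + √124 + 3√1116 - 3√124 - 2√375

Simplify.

4√540 = 24*√15; √124 = 2*√31; 3√1116 = 18*√31; 3√124 = 6*√31; 2√375 = 10*√15

14*√15 + 14*√31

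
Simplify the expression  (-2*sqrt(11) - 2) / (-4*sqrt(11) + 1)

Multiply numerator and denominator by 1 + 4*sqrt(11).
Denominator becomes -175; numerator becomes -90 - 10*sqrt(11).

(2*sqrt(11) + 18)/35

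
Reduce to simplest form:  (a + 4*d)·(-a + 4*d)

-a² + 16*d²

Difference of squares with P = 4*d, Q = a.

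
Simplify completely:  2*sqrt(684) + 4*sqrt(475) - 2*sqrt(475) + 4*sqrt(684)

2*sqrt(684) = 12*sqrt(19); 4*sqrt(475) = 20*sqrt(19); 2*sqrt(475) = 10*sqrt(19); 4*sqrt(684) = 24*sqrt(19)
Combine: (12 + 20 - 10 + 24)·sqrt(19) = 46*sqrt(19)

46*sqrt(19)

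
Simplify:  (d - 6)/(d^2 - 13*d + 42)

Factor: d^2 - 13*d + 42 = (d - 7)*(d - 6)
Cancel the common factor (d - 6).

1/(d - 7)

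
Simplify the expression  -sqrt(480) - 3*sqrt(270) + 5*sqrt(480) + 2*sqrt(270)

sqrt(480) = 4*sqrt(30); 3*sqrt(270) = 9*sqrt(30); 5*sqrt(480) = 20*sqrt(30); 2*sqrt(270) = 6*sqrt(30)
Combine: (-4 - 9 + 20 + 6)·sqrt(30) = 13*sqrt(30)

13*sqrt(30)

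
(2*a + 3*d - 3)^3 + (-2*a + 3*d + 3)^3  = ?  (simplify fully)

18*d*(4*a^2 - 12*a + 3*d^2 + 9)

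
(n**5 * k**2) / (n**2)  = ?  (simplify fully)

k**2*n**3

Quotient: n**3 * k**2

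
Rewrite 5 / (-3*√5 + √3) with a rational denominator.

Multiply numerator and denominator by √3 + 3*√5.
Denominator becomes -42; numerator becomes 5*√3 + 15*√5.

(-15*√5 - 5*√3)/42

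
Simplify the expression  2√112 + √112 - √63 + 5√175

2√112 = 8*√7; √112 = 4*√7; √63 = 3*√7; 5√175 = 25*√7
Combine: (8 + 4 - 3 + 25)·√7 = 34*√7

34*√7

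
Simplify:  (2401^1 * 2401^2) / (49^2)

7^8

2401^1 = 7^4; 2401^2 = 7^8; 49^2 = 7^4
Combine exponents: 7^8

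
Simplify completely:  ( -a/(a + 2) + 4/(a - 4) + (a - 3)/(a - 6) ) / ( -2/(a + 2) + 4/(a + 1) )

(9*a³ - 33*a² - 66*a - 24)/(2*a³ - 14*a² - 12*a + 144)

Numerator: -a/(a + 2) + 4/(a - 4) + (a - 3)/(a - 6) = (9*a² - 42*a - 24)/(a³ - 8*a² + 4*a + 48)
Denominator: -2/(a + 2) + 4/(a + 1) = (2*a + 6)/(a² + 3*a + 2)
Divide: ((9*a² - 42*a - 24)/(a³ - 8*a² + 4*a + 48)) · ((a² + 3*a + 2)/(2*a + 6)) = (9*a³ - 33*a² - 66*a - 24)/(2*a³ - 14*a² - 12*a + 144)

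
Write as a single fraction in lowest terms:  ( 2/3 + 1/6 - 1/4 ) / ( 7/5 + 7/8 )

Numerator: 2/3 + 1/6 - 1/4 = 7/12
Denominator: 7/5 + 7/8 = 91/40
Divide: (7/12) · (40/91) = 10/39

10/39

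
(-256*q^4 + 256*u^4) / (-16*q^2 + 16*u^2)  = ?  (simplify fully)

Difference of fourth powers: factor out (-16*q^2 + 16*u^2).

16*q^2 + 16*u^2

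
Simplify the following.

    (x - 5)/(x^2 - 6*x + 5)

Factor: x^2 - 6*x + 5 = (x - 5)*(x - 1)
Cancel the common factor (x - 5).

1/(x - 1)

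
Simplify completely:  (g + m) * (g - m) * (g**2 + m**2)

(g+m)(g-m) = g**2 - m**2; continue pairing.

g**4 - m**4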